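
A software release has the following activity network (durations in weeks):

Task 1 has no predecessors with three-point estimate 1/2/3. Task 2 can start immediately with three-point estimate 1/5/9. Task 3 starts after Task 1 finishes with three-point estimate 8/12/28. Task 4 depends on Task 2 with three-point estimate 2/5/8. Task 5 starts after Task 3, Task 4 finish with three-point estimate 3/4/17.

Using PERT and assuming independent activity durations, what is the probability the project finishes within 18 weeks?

te_Task 1 = (1 + 4·2 + 3)/6 = 12/6 = 2; σ²_Task 1 = ((3−1)/6)² = 0.111
te_Task 2 = (1 + 4·5 + 9)/6 = 30/6 = 5; σ²_Task 2 = ((9−1)/6)² = 1.778
te_Task 3 = (8 + 4·12 + 28)/6 = 84/6 = 14; σ²_Task 3 = ((28−8)/6)² = 11.111
te_Task 4 = (2 + 4·5 + 8)/6 = 30/6 = 5; σ²_Task 4 = ((8−2)/6)² = 1.000
te_Task 5 = (3 + 4·4 + 17)/6 = 36/6 = 6; σ²_Task 5 = ((17−3)/6)² = 5.444

Forward pass:
ES_Task 1 = 0; EF_Task 1 = 2
ES_Task 2 = 0; EF_Task 2 = 5
ES_Task 3 = 2; EF_Task 3 = 2+14 = 16
ES_Task 4 = 5; EF_Task 4 = 5+5 = 10
ES_Task 5 = max(EF_Task 3=16, EF_Task 4=10) = 16; EF_Task 5 = 16+6 = 22
Expected project duration μ = 22 weeks. Critical path: Task 1 → Task 3 → Task 5.

Variance along critical path = 0.111 + 11.111 + 5.444 = 16.667; σ = √16.667 = 4.082 weeks.
Z = (18 − 22) / 4.082 = -0.980
P(T ≤ 18) = Φ(-0.980) ≈ 0.164

0.164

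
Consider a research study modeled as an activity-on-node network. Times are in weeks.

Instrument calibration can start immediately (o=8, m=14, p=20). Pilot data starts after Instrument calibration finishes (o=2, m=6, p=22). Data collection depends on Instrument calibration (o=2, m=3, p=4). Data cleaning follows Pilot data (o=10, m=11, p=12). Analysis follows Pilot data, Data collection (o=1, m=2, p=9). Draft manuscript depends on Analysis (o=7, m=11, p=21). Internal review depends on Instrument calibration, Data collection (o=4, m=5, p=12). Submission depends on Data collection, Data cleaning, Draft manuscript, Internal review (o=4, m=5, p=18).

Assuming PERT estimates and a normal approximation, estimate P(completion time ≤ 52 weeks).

0.935

te_Instrument calibration = (8 + 4·14 + 20)/6 = 84/6 = 14; σ²_Instrument calibration = ((20−8)/6)² = 4.000
te_Pilot data = (2 + 4·6 + 22)/6 = 48/6 = 8; σ²_Pilot data = ((22−2)/6)² = 11.111
te_Data collection = (2 + 4·3 + 4)/6 = 18/6 = 3; σ²_Data collection = ((4−2)/6)² = 0.111
te_Data cleaning = (10 + 4·11 + 12)/6 = 66/6 = 11; σ²_Data cleaning = ((12−10)/6)² = 0.111
te_Analysis = (1 + 4·2 + 9)/6 = 18/6 = 3; σ²_Analysis = ((9−1)/6)² = 1.778
te_Draft manuscript = (7 + 4·11 + 21)/6 = 72/6 = 12; σ²_Draft manuscript = ((21−7)/6)² = 5.444
te_Internal review = (4 + 4·5 + 12)/6 = 36/6 = 6; σ²_Internal review = ((12−4)/6)² = 1.778
te_Submission = (4 + 4·5 + 18)/6 = 42/6 = 7; σ²_Submission = ((18−4)/6)² = 5.444

Forward pass:
ES_Instrument calibration = 0; EF_Instrument calibration = 14
ES_Pilot data = 14; EF_Pilot data = 14+8 = 22
ES_Data collection = 14; EF_Data collection = 14+3 = 17
ES_Data cleaning = 22; EF_Data cleaning = 22+11 = 33
ES_Analysis = max(EF_Pilot data=22, EF_Data collection=17) = 22; EF_Analysis = 22+3 = 25
ES_Draft manuscript = 25; EF_Draft manuscript = 25+12 = 37
ES_Internal review = max(EF_Instrument calibration=14, EF_Data collection=17) = 17; EF_Internal review = 17+6 = 23
ES_Submission = max(EF_Data collection=17, EF_Data cleaning=33, EF_Draft manuscript=37, EF_Internal review=23) = 37; EF_Submission = 37+7 = 44
Expected project duration μ = 44 weeks. Critical path: Instrument calibration → Pilot data → Analysis → Draft manuscript → Submission.

Variance along critical path = 4.000 + 11.111 + 1.778 + 5.444 + 5.444 = 27.778; σ = √27.778 = 5.270 weeks.
Z = (52 − 44) / 5.270 = 1.518
P(T ≤ 52) = Φ(1.518) ≈ 0.935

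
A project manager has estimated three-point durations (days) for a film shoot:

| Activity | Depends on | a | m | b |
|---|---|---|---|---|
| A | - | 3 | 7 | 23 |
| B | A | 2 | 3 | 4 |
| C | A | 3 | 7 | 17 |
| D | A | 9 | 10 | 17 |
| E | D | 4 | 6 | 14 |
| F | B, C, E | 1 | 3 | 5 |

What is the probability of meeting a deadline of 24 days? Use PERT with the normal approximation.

te_A = (3 + 4·7 + 23)/6 = 54/6 = 9; σ²_A = ((23−3)/6)² = 11.111
te_B = (2 + 4·3 + 4)/6 = 18/6 = 3; σ²_B = ((4−2)/6)² = 0.111
te_C = (3 + 4·7 + 17)/6 = 48/6 = 8; σ²_C = ((17−3)/6)² = 5.444
te_D = (9 + 4·10 + 17)/6 = 66/6 = 11; σ²_D = ((17−9)/6)² = 1.778
te_E = (4 + 4·6 + 14)/6 = 42/6 = 7; σ²_E = ((14−4)/6)² = 2.778
te_F = (1 + 4·3 + 5)/6 = 18/6 = 3; σ²_F = ((5−1)/6)² = 0.444

Forward pass:
ES_A = 0; EF_A = 9
ES_B = 9; EF_B = 9+3 = 12
ES_C = 9; EF_C = 9+8 = 17
ES_D = 9; EF_D = 9+11 = 20
ES_E = 20; EF_E = 20+7 = 27
ES_F = max(EF_B=12, EF_C=17, EF_E=27) = 27; EF_F = 27+3 = 30
Expected project duration μ = 30 days. Critical path: A → D → E → F.

Variance along critical path = 11.111 + 1.778 + 2.778 + 0.444 = 16.111; σ = √16.111 = 4.014 days.
Z = (24 − 30) / 4.014 = -1.495
P(T ≤ 24) = Φ(-1.495) ≈ 0.067

0.067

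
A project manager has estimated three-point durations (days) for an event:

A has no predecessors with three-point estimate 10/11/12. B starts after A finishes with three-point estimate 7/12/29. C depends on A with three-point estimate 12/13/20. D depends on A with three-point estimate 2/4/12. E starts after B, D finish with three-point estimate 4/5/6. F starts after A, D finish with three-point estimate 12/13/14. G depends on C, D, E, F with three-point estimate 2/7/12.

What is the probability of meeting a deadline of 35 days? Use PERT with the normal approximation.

0.311

te_A = (10 + 4·11 + 12)/6 = 66/6 = 11; σ²_A = ((12−10)/6)² = 0.111
te_B = (7 + 4·12 + 29)/6 = 84/6 = 14; σ²_B = ((29−7)/6)² = 13.444
te_C = (12 + 4·13 + 20)/6 = 84/6 = 14; σ²_C = ((20−12)/6)² = 1.778
te_D = (2 + 4·4 + 12)/6 = 30/6 = 5; σ²_D = ((12−2)/6)² = 2.778
te_E = (4 + 4·5 + 6)/6 = 30/6 = 5; σ²_E = ((6−4)/6)² = 0.111
te_F = (12 + 4·13 + 14)/6 = 78/6 = 13; σ²_F = ((14−12)/6)² = 0.111
te_G = (2 + 4·7 + 12)/6 = 42/6 = 7; σ²_G = ((12−2)/6)² = 2.778

Forward pass:
ES_A = 0; EF_A = 11
ES_B = 11; EF_B = 11+14 = 25
ES_C = 11; EF_C = 11+14 = 25
ES_D = 11; EF_D = 11+5 = 16
ES_E = max(EF_B=25, EF_D=16) = 25; EF_E = 25+5 = 30
ES_F = max(EF_A=11, EF_D=16) = 16; EF_F = 16+13 = 29
ES_G = max(EF_C=25, EF_D=16, EF_E=30, EF_F=29) = 30; EF_G = 30+7 = 37
Expected project duration μ = 37 days. Critical path: A → B → E → G.

Variance along critical path = 0.111 + 13.444 + 0.111 + 2.778 = 16.444; σ = √16.444 = 4.055 days.
Z = (35 − 37) / 4.055 = -0.493
P(T ≤ 35) = Φ(-0.493) ≈ 0.311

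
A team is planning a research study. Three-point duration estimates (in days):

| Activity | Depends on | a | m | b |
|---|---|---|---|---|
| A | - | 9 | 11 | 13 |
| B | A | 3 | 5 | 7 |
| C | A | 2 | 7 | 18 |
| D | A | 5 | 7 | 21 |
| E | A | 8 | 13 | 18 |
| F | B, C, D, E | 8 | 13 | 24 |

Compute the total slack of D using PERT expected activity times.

4 days

te_A = (9 + 4·11 + 13)/6 = 66/6 = 11
te_B = (3 + 4·5 + 7)/6 = 30/6 = 5
te_C = (2 + 4·7 + 18)/6 = 48/6 = 8
te_D = (5 + 4·7 + 21)/6 = 54/6 = 9
te_E = (8 + 4·13 + 18)/6 = 78/6 = 13
te_F = (8 + 4·13 + 24)/6 = 84/6 = 14

Forward pass:
ES_A = 0; EF_A = 11
ES_B = 11; EF_B = 11+5 = 16
ES_C = 11; EF_C = 11+8 = 19
ES_D = 11; EF_D = 11+9 = 20
ES_E = 11; EF_E = 11+13 = 24
ES_F = max(EF_B=16, EF_C=19, EF_D=20, EF_E=24) = 24; EF_F = 24+14 = 38
Expected project duration μ = 38 days. Critical path: A → E → F.

Backward pass:
LF_F = 38; LS_F = 38−14 = 24
LF_E = LS_F = 24; LS_E = 24−13 = 11
LF_D = LS_F = 24; LS_D = 24−9 = 15
LF_C = LS_F = 24; LS_C = 24−8 = 16
LF_B = LS_F = 24; LS_B = 24−5 = 19
LF_A = min(LS_B=19, LS_C=16, LS_D=15, LS_E=11) = 11; LS_A = 11−11 = 0
Slack_D = LS_D − ES_D = 15 − 11 = 4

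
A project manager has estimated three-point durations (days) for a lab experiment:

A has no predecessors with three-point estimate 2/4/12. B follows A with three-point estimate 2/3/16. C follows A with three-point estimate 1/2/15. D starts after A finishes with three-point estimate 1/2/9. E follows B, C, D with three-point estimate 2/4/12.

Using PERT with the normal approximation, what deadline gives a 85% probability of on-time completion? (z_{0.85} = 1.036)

18.4 days

te_A = (2 + 4·4 + 12)/6 = 30/6 = 5; σ²_A = ((12−2)/6)² = 2.778
te_B = (2 + 4·3 + 16)/6 = 30/6 = 5; σ²_B = ((16−2)/6)² = 5.444
te_C = (1 + 4·2 + 15)/6 = 24/6 = 4; σ²_C = ((15−1)/6)² = 5.444
te_D = (1 + 4·2 + 9)/6 = 18/6 = 3; σ²_D = ((9−1)/6)² = 1.778
te_E = (2 + 4·4 + 12)/6 = 30/6 = 5; σ²_E = ((12−2)/6)² = 2.778

Forward pass:
ES_A = 0; EF_A = 5
ES_B = 5; EF_B = 5+5 = 10
ES_C = 5; EF_C = 5+4 = 9
ES_D = 5; EF_D = 5+3 = 8
ES_E = max(EF_B=10, EF_C=9, EF_D=8) = 10; EF_E = 10+5 = 15
Expected project duration μ = 15 days. Critical path: A → B → E.

Variance along critical path = 2.778 + 5.444 + 2.778 = 11.000; σ = 3.317 days.
D = μ + z·σ = 15 + 1.036·3.317 = 18.4 days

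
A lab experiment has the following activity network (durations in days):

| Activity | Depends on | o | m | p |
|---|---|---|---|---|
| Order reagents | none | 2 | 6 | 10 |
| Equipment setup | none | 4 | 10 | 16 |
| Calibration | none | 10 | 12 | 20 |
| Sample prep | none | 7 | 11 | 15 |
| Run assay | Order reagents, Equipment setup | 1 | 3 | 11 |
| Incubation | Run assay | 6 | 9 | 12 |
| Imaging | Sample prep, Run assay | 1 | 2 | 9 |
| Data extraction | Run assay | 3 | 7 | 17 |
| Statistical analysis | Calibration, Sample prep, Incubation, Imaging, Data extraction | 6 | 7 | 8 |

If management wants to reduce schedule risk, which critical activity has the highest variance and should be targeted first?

te_Order reagents = (2 + 4·6 + 10)/6 = 36/6 = 6; σ²_Order reagents = ((10−2)/6)² = 1.778
te_Equipment setup = (4 + 4·10 + 16)/6 = 60/6 = 10; σ²_Equipment setup = ((16−4)/6)² = 4.000
te_Calibration = (10 + 4·12 + 20)/6 = 78/6 = 13; σ²_Calibration = ((20−10)/6)² = 2.778
te_Sample prep = (7 + 4·11 + 15)/6 = 66/6 = 11; σ²_Sample prep = ((15−7)/6)² = 1.778
te_Run assay = (1 + 4·3 + 11)/6 = 24/6 = 4; σ²_Run assay = ((11−1)/6)² = 2.778
te_Incubation = (6 + 4·9 + 12)/6 = 54/6 = 9; σ²_Incubation = ((12−6)/6)² = 1.000
te_Imaging = (1 + 4·2 + 9)/6 = 18/6 = 3; σ²_Imaging = ((9−1)/6)² = 1.778
te_Data extraction = (3 + 4·7 + 17)/6 = 48/6 = 8; σ²_Data extraction = ((17−3)/6)² = 5.444
te_Statistical analysis = (6 + 4·7 + 8)/6 = 42/6 = 7; σ²_Statistical analysis = ((8−6)/6)² = 0.111

Forward pass:
ES_Order reagents = 0; EF_Order reagents = 6
ES_Equipment setup = 0; EF_Equipment setup = 10
ES_Calibration = 0; EF_Calibration = 13
ES_Sample prep = 0; EF_Sample prep = 11
ES_Run assay = max(EF_Order reagents=6, EF_Equipment setup=10) = 10; EF_Run assay = 10+4 = 14
ES_Incubation = 14; EF_Incubation = 14+9 = 23
ES_Imaging = max(EF_Sample prep=11, EF_Run assay=14) = 14; EF_Imaging = 14+3 = 17
ES_Data extraction = 14; EF_Data extraction = 14+8 = 22
ES_Statistical analysis = max(EF_Calibration=13, EF_Sample prep=11, EF_Incubation=23, EF_Imaging=17, EF_Data extraction=22) = 23; EF_Statistical analysis = 23+7 = 30
Expected project duration μ = 30 days. Critical path: Equipment setup → Run assay → Incubation → Statistical analysis.

Variances on critical path: σ²_Equipment setup=4.000, σ²_Run assay=2.778, σ²_Incubation=1.000, σ²_Statistical analysis=0.111.
Largest is σ²_Equipment setup = 4.000.

Equipment setup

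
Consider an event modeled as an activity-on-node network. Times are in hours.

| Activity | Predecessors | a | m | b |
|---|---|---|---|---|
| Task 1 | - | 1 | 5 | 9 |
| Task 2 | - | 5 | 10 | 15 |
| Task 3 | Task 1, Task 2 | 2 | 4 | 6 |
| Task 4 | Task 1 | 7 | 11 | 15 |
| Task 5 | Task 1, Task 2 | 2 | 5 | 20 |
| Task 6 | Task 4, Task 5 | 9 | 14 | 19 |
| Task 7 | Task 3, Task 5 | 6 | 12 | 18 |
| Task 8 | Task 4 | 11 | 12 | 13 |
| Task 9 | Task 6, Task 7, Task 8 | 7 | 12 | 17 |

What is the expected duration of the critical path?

43 hours

te_Task 1 = (1 + 4·5 + 9)/6 = 30/6 = 5
te_Task 2 = (5 + 4·10 + 15)/6 = 60/6 = 10
te_Task 3 = (2 + 4·4 + 6)/6 = 24/6 = 4
te_Task 4 = (7 + 4·11 + 15)/6 = 66/6 = 11
te_Task 5 = (2 + 4·5 + 20)/6 = 42/6 = 7
te_Task 6 = (9 + 4·14 + 19)/6 = 84/6 = 14
te_Task 7 = (6 + 4·12 + 18)/6 = 72/6 = 12
te_Task 8 = (11 + 4·12 + 13)/6 = 72/6 = 12
te_Task 9 = (7 + 4·12 + 17)/6 = 72/6 = 12

Forward pass:
ES_Task 1 = 0; EF_Task 1 = 5
ES_Task 2 = 0; EF_Task 2 = 10
ES_Task 3 = max(EF_Task 1=5, EF_Task 2=10) = 10; EF_Task 3 = 10+4 = 14
ES_Task 4 = 5; EF_Task 4 = 5+11 = 16
ES_Task 5 = max(EF_Task 1=5, EF_Task 2=10) = 10; EF_Task 5 = 10+7 = 17
ES_Task 6 = max(EF_Task 4=16, EF_Task 5=17) = 17; EF_Task 6 = 17+14 = 31
ES_Task 7 = max(EF_Task 3=14, EF_Task 5=17) = 17; EF_Task 7 = 17+12 = 29
ES_Task 8 = 16; EF_Task 8 = 16+12 = 28
ES_Task 9 = max(EF_Task 6=31, EF_Task 7=29, EF_Task 8=28) = 31; EF_Task 9 = 31+12 = 43
Expected project duration μ = 43 hours. Critical path: Task 2 → Task 5 → Task 6 → Task 9.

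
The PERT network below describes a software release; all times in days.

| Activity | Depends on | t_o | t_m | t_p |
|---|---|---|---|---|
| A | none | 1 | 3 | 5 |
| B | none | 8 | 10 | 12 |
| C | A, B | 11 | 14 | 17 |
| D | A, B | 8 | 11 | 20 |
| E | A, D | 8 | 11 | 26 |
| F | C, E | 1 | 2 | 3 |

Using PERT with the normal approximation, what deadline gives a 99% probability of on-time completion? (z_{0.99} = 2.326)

te_A = (1 + 4·3 + 5)/6 = 18/6 = 3; σ²_A = ((5−1)/6)² = 0.444
te_B = (8 + 4·10 + 12)/6 = 60/6 = 10; σ²_B = ((12−8)/6)² = 0.444
te_C = (11 + 4·14 + 17)/6 = 84/6 = 14; σ²_C = ((17−11)/6)² = 1.000
te_D = (8 + 4·11 + 20)/6 = 72/6 = 12; σ²_D = ((20−8)/6)² = 4.000
te_E = (8 + 4·11 + 26)/6 = 78/6 = 13; σ²_E = ((26−8)/6)² = 9.000
te_F = (1 + 4·2 + 3)/6 = 12/6 = 2; σ²_F = ((3−1)/6)² = 0.111

Forward pass:
ES_A = 0; EF_A = 3
ES_B = 0; EF_B = 10
ES_C = max(EF_A=3, EF_B=10) = 10; EF_C = 10+14 = 24
ES_D = max(EF_A=3, EF_B=10) = 10; EF_D = 10+12 = 22
ES_E = max(EF_A=3, EF_D=22) = 22; EF_E = 22+13 = 35
ES_F = max(EF_C=24, EF_E=35) = 35; EF_F = 35+2 = 37
Expected project duration μ = 37 days. Critical path: B → D → E → F.

Variance along critical path = 0.444 + 4.000 + 9.000 + 0.111 = 13.556; σ = 3.682 days.
D = μ + z·σ = 37 + 2.326·3.682 = 45.6 days

45.6 days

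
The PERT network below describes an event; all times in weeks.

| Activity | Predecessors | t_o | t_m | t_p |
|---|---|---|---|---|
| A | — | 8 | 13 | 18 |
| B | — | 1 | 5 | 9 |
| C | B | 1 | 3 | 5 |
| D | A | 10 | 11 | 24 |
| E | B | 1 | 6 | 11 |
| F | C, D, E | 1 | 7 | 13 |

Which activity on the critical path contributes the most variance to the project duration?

D

te_A = (8 + 4·13 + 18)/6 = 78/6 = 13; σ²_A = ((18−8)/6)² = 2.778
te_B = (1 + 4·5 + 9)/6 = 30/6 = 5; σ²_B = ((9−1)/6)² = 1.778
te_C = (1 + 4·3 + 5)/6 = 18/6 = 3; σ²_C = ((5−1)/6)² = 0.444
te_D = (10 + 4·11 + 24)/6 = 78/6 = 13; σ²_D = ((24−10)/6)² = 5.444
te_E = (1 + 4·6 + 11)/6 = 36/6 = 6; σ²_E = ((11−1)/6)² = 2.778
te_F = (1 + 4·7 + 13)/6 = 42/6 = 7; σ²_F = ((13−1)/6)² = 4.000

Forward pass:
ES_A = 0; EF_A = 13
ES_B = 0; EF_B = 5
ES_C = 5; EF_C = 5+3 = 8
ES_D = 13; EF_D = 13+13 = 26
ES_E = 5; EF_E = 5+6 = 11
ES_F = max(EF_C=8, EF_D=26, EF_E=11) = 26; EF_F = 26+7 = 33
Expected project duration μ = 33 weeks. Critical path: A → D → F.

Variances on critical path: σ²_A=2.778, σ²_D=5.444, σ²_F=4.000.
Largest is σ²_D = 5.444.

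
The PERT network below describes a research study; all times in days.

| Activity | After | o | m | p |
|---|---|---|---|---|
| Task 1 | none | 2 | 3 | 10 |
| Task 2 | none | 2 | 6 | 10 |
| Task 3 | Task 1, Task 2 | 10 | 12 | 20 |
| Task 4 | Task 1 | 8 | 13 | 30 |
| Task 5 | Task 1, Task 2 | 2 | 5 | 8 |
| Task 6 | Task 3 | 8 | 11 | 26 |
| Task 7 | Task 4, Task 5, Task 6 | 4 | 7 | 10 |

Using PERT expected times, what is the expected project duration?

te_Task 1 = (2 + 4·3 + 10)/6 = 24/6 = 4
te_Task 2 = (2 + 4·6 + 10)/6 = 36/6 = 6
te_Task 3 = (10 + 4·12 + 20)/6 = 78/6 = 13
te_Task 4 = (8 + 4·13 + 30)/6 = 90/6 = 15
te_Task 5 = (2 + 4·5 + 8)/6 = 30/6 = 5
te_Task 6 = (8 + 4·11 + 26)/6 = 78/6 = 13
te_Task 7 = (4 + 4·7 + 10)/6 = 42/6 = 7

Forward pass:
ES_Task 1 = 0; EF_Task 1 = 4
ES_Task 2 = 0; EF_Task 2 = 6
ES_Task 3 = max(EF_Task 1=4, EF_Task 2=6) = 6; EF_Task 3 = 6+13 = 19
ES_Task 4 = 4; EF_Task 4 = 4+15 = 19
ES_Task 5 = max(EF_Task 1=4, EF_Task 2=6) = 6; EF_Task 5 = 6+5 = 11
ES_Task 6 = 19; EF_Task 6 = 19+13 = 32
ES_Task 7 = max(EF_Task 4=19, EF_Task 5=11, EF_Task 6=32) = 32; EF_Task 7 = 32+7 = 39
Expected project duration μ = 39 days. Critical path: Task 2 → Task 3 → Task 6 → Task 7.

39 days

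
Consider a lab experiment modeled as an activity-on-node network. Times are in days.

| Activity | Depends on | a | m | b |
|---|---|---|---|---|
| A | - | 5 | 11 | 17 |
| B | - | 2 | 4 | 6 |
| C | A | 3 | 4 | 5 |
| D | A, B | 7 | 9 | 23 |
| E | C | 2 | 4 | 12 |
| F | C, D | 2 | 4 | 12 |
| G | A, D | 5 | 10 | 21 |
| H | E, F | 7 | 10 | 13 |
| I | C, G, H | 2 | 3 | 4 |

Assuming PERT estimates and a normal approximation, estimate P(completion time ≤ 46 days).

0.939

te_A = (5 + 4·11 + 17)/6 = 66/6 = 11; σ²_A = ((17−5)/6)² = 4.000
te_B = (2 + 4·4 + 6)/6 = 24/6 = 4; σ²_B = ((6−2)/6)² = 0.444
te_C = (3 + 4·4 + 5)/6 = 24/6 = 4; σ²_C = ((5−3)/6)² = 0.111
te_D = (7 + 4·9 + 23)/6 = 66/6 = 11; σ²_D = ((23−7)/6)² = 7.111
te_E = (2 + 4·4 + 12)/6 = 30/6 = 5; σ²_E = ((12−2)/6)² = 2.778
te_F = (2 + 4·4 + 12)/6 = 30/6 = 5; σ²_F = ((12−2)/6)² = 2.778
te_G = (5 + 4·10 + 21)/6 = 66/6 = 11; σ²_G = ((21−5)/6)² = 7.111
te_H = (7 + 4·10 + 13)/6 = 60/6 = 10; σ²_H = ((13−7)/6)² = 1.000
te_I = (2 + 4·3 + 4)/6 = 18/6 = 3; σ²_I = ((4−2)/6)² = 0.111

Forward pass:
ES_A = 0; EF_A = 11
ES_B = 0; EF_B = 4
ES_C = 11; EF_C = 11+4 = 15
ES_D = max(EF_A=11, EF_B=4) = 11; EF_D = 11+11 = 22
ES_E = 15; EF_E = 15+5 = 20
ES_F = max(EF_C=15, EF_D=22) = 22; EF_F = 22+5 = 27
ES_G = max(EF_A=11, EF_D=22) = 22; EF_G = 22+11 = 33
ES_H = max(EF_E=20, EF_F=27) = 27; EF_H = 27+10 = 37
ES_I = max(EF_C=15, EF_G=33, EF_H=37) = 37; EF_I = 37+3 = 40
Expected project duration μ = 40 days. Critical path: A → D → F → H → I.

Variance along critical path = 4.000 + 7.111 + 2.778 + 1.000 + 0.111 = 15.000; σ = √15.000 = 3.873 days.
Z = (46 − 40) / 3.873 = 1.549
P(T ≤ 46) = Φ(1.549) ≈ 0.939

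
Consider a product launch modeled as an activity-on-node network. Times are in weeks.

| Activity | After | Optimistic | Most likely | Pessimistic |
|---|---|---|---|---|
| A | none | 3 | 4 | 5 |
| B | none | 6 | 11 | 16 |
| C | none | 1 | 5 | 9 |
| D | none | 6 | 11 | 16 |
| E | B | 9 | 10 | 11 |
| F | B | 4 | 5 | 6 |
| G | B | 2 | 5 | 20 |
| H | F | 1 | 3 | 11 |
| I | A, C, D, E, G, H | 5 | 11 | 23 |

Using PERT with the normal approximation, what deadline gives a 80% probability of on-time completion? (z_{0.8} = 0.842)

35.9 weeks

te_A = (3 + 4·4 + 5)/6 = 24/6 = 4; σ²_A = ((5−3)/6)² = 0.111
te_B = (6 + 4·11 + 16)/6 = 66/6 = 11; σ²_B = ((16−6)/6)² = 2.778
te_C = (1 + 4·5 + 9)/6 = 30/6 = 5; σ²_C = ((9−1)/6)² = 1.778
te_D = (6 + 4·11 + 16)/6 = 66/6 = 11; σ²_D = ((16−6)/6)² = 2.778
te_E = (9 + 4·10 + 11)/6 = 60/6 = 10; σ²_E = ((11−9)/6)² = 0.111
te_F = (4 + 4·5 + 6)/6 = 30/6 = 5; σ²_F = ((6−4)/6)² = 0.111
te_G = (2 + 4·5 + 20)/6 = 42/6 = 7; σ²_G = ((20−2)/6)² = 9.000
te_H = (1 + 4·3 + 11)/6 = 24/6 = 4; σ²_H = ((11−1)/6)² = 2.778
te_I = (5 + 4·11 + 23)/6 = 72/6 = 12; σ²_I = ((23−5)/6)² = 9.000

Forward pass:
ES_A = 0; EF_A = 4
ES_B = 0; EF_B = 11
ES_C = 0; EF_C = 5
ES_D = 0; EF_D = 11
ES_E = 11; EF_E = 11+10 = 21
ES_F = 11; EF_F = 11+5 = 16
ES_G = 11; EF_G = 11+7 = 18
ES_H = 16; EF_H = 16+4 = 20
ES_I = max(EF_A=4, EF_C=5, EF_D=11, EF_E=21, EF_G=18, EF_H=20) = 21; EF_I = 21+12 = 33
Expected project duration μ = 33 weeks. Critical path: B → E → I.

Variance along critical path = 2.778 + 0.111 + 9.000 = 11.889; σ = 3.448 weeks.
D = μ + z·σ = 33 + 0.842·3.448 = 35.9 weeks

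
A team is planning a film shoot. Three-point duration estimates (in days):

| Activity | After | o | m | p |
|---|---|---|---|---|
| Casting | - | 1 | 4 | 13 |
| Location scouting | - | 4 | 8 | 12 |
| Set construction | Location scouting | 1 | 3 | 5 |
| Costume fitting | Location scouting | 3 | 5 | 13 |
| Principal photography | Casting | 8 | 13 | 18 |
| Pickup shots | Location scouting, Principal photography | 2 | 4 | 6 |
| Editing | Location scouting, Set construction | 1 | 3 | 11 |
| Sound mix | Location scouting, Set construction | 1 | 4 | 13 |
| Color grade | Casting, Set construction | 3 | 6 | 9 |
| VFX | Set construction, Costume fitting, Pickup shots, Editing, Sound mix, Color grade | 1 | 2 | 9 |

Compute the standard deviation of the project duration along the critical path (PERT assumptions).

te_Casting = (1 + 4·4 + 13)/6 = 30/6 = 5; σ²_Casting = ((13−1)/6)² = 4.000
te_Location scouting = (4 + 4·8 + 12)/6 = 48/6 = 8; σ²_Location scouting = ((12−4)/6)² = 1.778
te_Set construction = (1 + 4·3 + 5)/6 = 18/6 = 3; σ²_Set construction = ((5−1)/6)² = 0.444
te_Costume fitting = (3 + 4·5 + 13)/6 = 36/6 = 6; σ²_Costume fitting = ((13−3)/6)² = 2.778
te_Principal photography = (8 + 4·13 + 18)/6 = 78/6 = 13; σ²_Principal photography = ((18−8)/6)² = 2.778
te_Pickup shots = (2 + 4·4 + 6)/6 = 24/6 = 4; σ²_Pickup shots = ((6−2)/6)² = 0.444
te_Editing = (1 + 4·3 + 11)/6 = 24/6 = 4; σ²_Editing = ((11−1)/6)² = 2.778
te_Sound mix = (1 + 4·4 + 13)/6 = 30/6 = 5; σ²_Sound mix = ((13−1)/6)² = 4.000
te_Color grade = (3 + 4·6 + 9)/6 = 36/6 = 6; σ²_Color grade = ((9−3)/6)² = 1.000
te_VFX = (1 + 4·2 + 9)/6 = 18/6 = 3; σ²_VFX = ((9−1)/6)² = 1.778

Forward pass:
ES_Casting = 0; EF_Casting = 5
ES_Location scouting = 0; EF_Location scouting = 8
ES_Set construction = 8; EF_Set construction = 8+3 = 11
ES_Costume fitting = 8; EF_Costume fitting = 8+6 = 14
ES_Principal photography = 5; EF_Principal photography = 5+13 = 18
ES_Pickup shots = max(EF_Location scouting=8, EF_Principal photography=18) = 18; EF_Pickup shots = 18+4 = 22
ES_Editing = max(EF_Location scouting=8, EF_Set construction=11) = 11; EF_Editing = 11+4 = 15
ES_Sound mix = max(EF_Location scouting=8, EF_Set construction=11) = 11; EF_Sound mix = 11+5 = 16
ES_Color grade = max(EF_Casting=5, EF_Set construction=11) = 11; EF_Color grade = 11+6 = 17
ES_VFX = max(EF_Set construction=11, EF_Costume fitting=14, EF_Pickup shots=22, EF_Editing=15, EF_Sound mix=16, EF_Color grade=17) = 22; EF_VFX = 22+3 = 25
Expected project duration μ = 25 days. Critical path: Casting → Principal photography → Pickup shots → VFX.

Variance along critical path = 4.000 + 2.778 + 0.444 + 1.778 = 9.000
σ = √9.000 = 3.000 days

3.00 days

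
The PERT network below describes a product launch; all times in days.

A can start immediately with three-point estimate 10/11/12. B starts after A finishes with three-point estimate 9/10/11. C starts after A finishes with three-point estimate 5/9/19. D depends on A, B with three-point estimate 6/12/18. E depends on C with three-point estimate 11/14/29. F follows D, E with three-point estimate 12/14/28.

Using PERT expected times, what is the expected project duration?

te_A = (10 + 4·11 + 12)/6 = 66/6 = 11
te_B = (9 + 4·10 + 11)/6 = 60/6 = 10
te_C = (5 + 4·9 + 19)/6 = 60/6 = 10
te_D = (6 + 4·12 + 18)/6 = 72/6 = 12
te_E = (11 + 4·14 + 29)/6 = 96/6 = 16
te_F = (12 + 4·14 + 28)/6 = 96/6 = 16

Forward pass:
ES_A = 0; EF_A = 11
ES_B = 11; EF_B = 11+10 = 21
ES_C = 11; EF_C = 11+10 = 21
ES_D = max(EF_A=11, EF_B=21) = 21; EF_D = 21+12 = 33
ES_E = 21; EF_E = 21+16 = 37
ES_F = max(EF_D=33, EF_E=37) = 37; EF_F = 37+16 = 53
Expected project duration μ = 53 days. Critical path: A → C → E → F.

53 days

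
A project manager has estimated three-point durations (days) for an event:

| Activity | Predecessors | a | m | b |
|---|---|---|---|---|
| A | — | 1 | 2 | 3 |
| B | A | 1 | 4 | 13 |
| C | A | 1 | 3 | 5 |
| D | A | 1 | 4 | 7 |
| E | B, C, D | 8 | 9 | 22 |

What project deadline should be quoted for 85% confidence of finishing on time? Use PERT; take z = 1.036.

21.2 days

te_A = (1 + 4·2 + 3)/6 = 12/6 = 2; σ²_A = ((3−1)/6)² = 0.111
te_B = (1 + 4·4 + 13)/6 = 30/6 = 5; σ²_B = ((13−1)/6)² = 4.000
te_C = (1 + 4·3 + 5)/6 = 18/6 = 3; σ²_C = ((5−1)/6)² = 0.444
te_D = (1 + 4·4 + 7)/6 = 24/6 = 4; σ²_D = ((7−1)/6)² = 1.000
te_E = (8 + 4·9 + 22)/6 = 66/6 = 11; σ²_E = ((22−8)/6)² = 5.444

Forward pass:
ES_A = 0; EF_A = 2
ES_B = 2; EF_B = 2+5 = 7
ES_C = 2; EF_C = 2+3 = 5
ES_D = 2; EF_D = 2+4 = 6
ES_E = max(EF_B=7, EF_C=5, EF_D=6) = 7; EF_E = 7+11 = 18
Expected project duration μ = 18 days. Critical path: A → B → E.

Variance along critical path = 0.111 + 4.000 + 5.444 = 9.556; σ = 3.091 days.
D = μ + z·σ = 18 + 1.036·3.091 = 21.2 days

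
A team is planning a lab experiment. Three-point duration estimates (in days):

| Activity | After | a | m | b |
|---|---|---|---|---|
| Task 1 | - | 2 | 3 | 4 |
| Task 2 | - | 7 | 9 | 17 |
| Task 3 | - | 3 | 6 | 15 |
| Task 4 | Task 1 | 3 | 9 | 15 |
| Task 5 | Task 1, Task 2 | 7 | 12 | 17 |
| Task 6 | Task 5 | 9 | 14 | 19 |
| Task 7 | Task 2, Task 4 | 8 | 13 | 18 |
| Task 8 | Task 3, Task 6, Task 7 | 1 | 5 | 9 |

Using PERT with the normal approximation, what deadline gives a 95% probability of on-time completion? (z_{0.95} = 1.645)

te_Task 1 = (2 + 4·3 + 4)/6 = 18/6 = 3; σ²_Task 1 = ((4−2)/6)² = 0.111
te_Task 2 = (7 + 4·9 + 17)/6 = 60/6 = 10; σ²_Task 2 = ((17−7)/6)² = 2.778
te_Task 3 = (3 + 4·6 + 15)/6 = 42/6 = 7; σ²_Task 3 = ((15−3)/6)² = 4.000
te_Task 4 = (3 + 4·9 + 15)/6 = 54/6 = 9; σ²_Task 4 = ((15−3)/6)² = 4.000
te_Task 5 = (7 + 4·12 + 17)/6 = 72/6 = 12; σ²_Task 5 = ((17−7)/6)² = 2.778
te_Task 6 = (9 + 4·14 + 19)/6 = 84/6 = 14; σ²_Task 6 = ((19−9)/6)² = 2.778
te_Task 7 = (8 + 4·13 + 18)/6 = 78/6 = 13; σ²_Task 7 = ((18−8)/6)² = 2.778
te_Task 8 = (1 + 4·5 + 9)/6 = 30/6 = 5; σ²_Task 8 = ((9−1)/6)² = 1.778

Forward pass:
ES_Task 1 = 0; EF_Task 1 = 3
ES_Task 2 = 0; EF_Task 2 = 10
ES_Task 3 = 0; EF_Task 3 = 7
ES_Task 4 = 3; EF_Task 4 = 3+9 = 12
ES_Task 5 = max(EF_Task 1=3, EF_Task 2=10) = 10; EF_Task 5 = 10+12 = 22
ES_Task 6 = 22; EF_Task 6 = 22+14 = 36
ES_Task 7 = max(EF_Task 2=10, EF_Task 4=12) = 12; EF_Task 7 = 12+13 = 25
ES_Task 8 = max(EF_Task 3=7, EF_Task 6=36, EF_Task 7=25) = 36; EF_Task 8 = 36+5 = 41
Expected project duration μ = 41 days. Critical path: Task 2 → Task 5 → Task 6 → Task 8.

Variance along critical path = 2.778 + 2.778 + 2.778 + 1.778 = 10.111; σ = 3.180 days.
D = μ + z·σ = 41 + 1.645·3.180 = 46.2 days

46.2 days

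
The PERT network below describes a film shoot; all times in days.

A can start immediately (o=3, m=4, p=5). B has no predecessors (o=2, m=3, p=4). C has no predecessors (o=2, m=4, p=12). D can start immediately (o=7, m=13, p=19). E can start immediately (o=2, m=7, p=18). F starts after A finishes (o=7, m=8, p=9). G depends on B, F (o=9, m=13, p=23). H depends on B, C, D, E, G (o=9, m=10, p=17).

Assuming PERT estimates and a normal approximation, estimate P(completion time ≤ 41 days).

te_A = (3 + 4·4 + 5)/6 = 24/6 = 4; σ²_A = ((5−3)/6)² = 0.111
te_B = (2 + 4·3 + 4)/6 = 18/6 = 3; σ²_B = ((4−2)/6)² = 0.111
te_C = (2 + 4·4 + 12)/6 = 30/6 = 5; σ²_C = ((12−2)/6)² = 2.778
te_D = (7 + 4·13 + 19)/6 = 78/6 = 13; σ²_D = ((19−7)/6)² = 4.000
te_E = (2 + 4·7 + 18)/6 = 48/6 = 8; σ²_E = ((18−2)/6)² = 7.111
te_F = (7 + 4·8 + 9)/6 = 48/6 = 8; σ²_F = ((9−7)/6)² = 0.111
te_G = (9 + 4·13 + 23)/6 = 84/6 = 14; σ²_G = ((23−9)/6)² = 5.444
te_H = (9 + 4·10 + 17)/6 = 66/6 = 11; σ²_H = ((17−9)/6)² = 1.778

Forward pass:
ES_A = 0; EF_A = 4
ES_B = 0; EF_B = 3
ES_C = 0; EF_C = 5
ES_D = 0; EF_D = 13
ES_E = 0; EF_E = 8
ES_F = 4; EF_F = 4+8 = 12
ES_G = max(EF_B=3, EF_F=12) = 12; EF_G = 12+14 = 26
ES_H = max(EF_B=3, EF_C=5, EF_D=13, EF_E=8, EF_G=26) = 26; EF_H = 26+11 = 37
Expected project duration μ = 37 days. Critical path: A → F → G → H.

Variance along critical path = 0.111 + 0.111 + 5.444 + 1.778 = 7.444; σ = √7.444 = 2.728 days.
Z = (41 − 37) / 2.728 = 1.466
P(T ≤ 41) = Φ(1.466) ≈ 0.929

0.929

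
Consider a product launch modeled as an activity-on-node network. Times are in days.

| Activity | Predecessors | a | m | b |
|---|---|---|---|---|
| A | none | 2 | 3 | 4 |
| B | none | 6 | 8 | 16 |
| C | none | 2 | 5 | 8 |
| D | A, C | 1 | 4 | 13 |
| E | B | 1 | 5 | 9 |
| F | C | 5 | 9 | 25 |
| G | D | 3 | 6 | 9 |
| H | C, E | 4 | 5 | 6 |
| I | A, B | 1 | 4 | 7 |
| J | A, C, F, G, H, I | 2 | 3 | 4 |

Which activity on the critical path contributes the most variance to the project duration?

te_A = (2 + 4·3 + 4)/6 = 18/6 = 3; σ²_A = ((4−2)/6)² = 0.111
te_B = (6 + 4·8 + 16)/6 = 54/6 = 9; σ²_B = ((16−6)/6)² = 2.778
te_C = (2 + 4·5 + 8)/6 = 30/6 = 5; σ²_C = ((8−2)/6)² = 1.000
te_D = (1 + 4·4 + 13)/6 = 30/6 = 5; σ²_D = ((13−1)/6)² = 4.000
te_E = (1 + 4·5 + 9)/6 = 30/6 = 5; σ²_E = ((9−1)/6)² = 1.778
te_F = (5 + 4·9 + 25)/6 = 66/6 = 11; σ²_F = ((25−5)/6)² = 11.111
te_G = (3 + 4·6 + 9)/6 = 36/6 = 6; σ²_G = ((9−3)/6)² = 1.000
te_H = (4 + 4·5 + 6)/6 = 30/6 = 5; σ²_H = ((6−4)/6)² = 0.111
te_I = (1 + 4·4 + 7)/6 = 24/6 = 4; σ²_I = ((7−1)/6)² = 1.000
te_J = (2 + 4·3 + 4)/6 = 18/6 = 3; σ²_J = ((4−2)/6)² = 0.111

Forward pass:
ES_A = 0; EF_A = 3
ES_B = 0; EF_B = 9
ES_C = 0; EF_C = 5
ES_D = max(EF_A=3, EF_C=5) = 5; EF_D = 5+5 = 10
ES_E = 9; EF_E = 9+5 = 14
ES_F = 5; EF_F = 5+11 = 16
ES_G = 10; EF_G = 10+6 = 16
ES_H = max(EF_C=5, EF_E=14) = 14; EF_H = 14+5 = 19
ES_I = max(EF_A=3, EF_B=9) = 9; EF_I = 9+4 = 13
ES_J = max(EF_A=3, EF_C=5, EF_F=16, EF_G=16, EF_H=19, EF_I=13) = 19; EF_J = 19+3 = 22
Expected project duration μ = 22 days. Critical path: B → E → H → J.

Variances on critical path: σ²_B=2.778, σ²_E=1.778, σ²_H=0.111, σ²_J=0.111.
Largest is σ²_B = 2.778.

B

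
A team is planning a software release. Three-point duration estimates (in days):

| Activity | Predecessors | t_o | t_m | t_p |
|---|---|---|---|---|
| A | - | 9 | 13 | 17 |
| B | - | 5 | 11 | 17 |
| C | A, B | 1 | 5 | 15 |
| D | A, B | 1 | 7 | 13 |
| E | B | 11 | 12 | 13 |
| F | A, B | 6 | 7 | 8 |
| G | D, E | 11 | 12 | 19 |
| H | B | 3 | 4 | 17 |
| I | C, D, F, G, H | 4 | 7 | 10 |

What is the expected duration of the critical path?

te_A = (9 + 4·13 + 17)/6 = 78/6 = 13
te_B = (5 + 4·11 + 17)/6 = 66/6 = 11
te_C = (1 + 4·5 + 15)/6 = 36/6 = 6
te_D = (1 + 4·7 + 13)/6 = 42/6 = 7
te_E = (11 + 4·12 + 13)/6 = 72/6 = 12
te_F = (6 + 4·7 + 8)/6 = 42/6 = 7
te_G = (11 + 4·12 + 19)/6 = 78/6 = 13
te_H = (3 + 4·4 + 17)/6 = 36/6 = 6
te_I = (4 + 4·7 + 10)/6 = 42/6 = 7

Forward pass:
ES_A = 0; EF_A = 13
ES_B = 0; EF_B = 11
ES_C = max(EF_A=13, EF_B=11) = 13; EF_C = 13+6 = 19
ES_D = max(EF_A=13, EF_B=11) = 13; EF_D = 13+7 = 20
ES_E = 11; EF_E = 11+12 = 23
ES_F = max(EF_A=13, EF_B=11) = 13; EF_F = 13+7 = 20
ES_G = max(EF_D=20, EF_E=23) = 23; EF_G = 23+13 = 36
ES_H = 11; EF_H = 11+6 = 17
ES_I = max(EF_C=19, EF_D=20, EF_F=20, EF_G=36, EF_H=17) = 36; EF_I = 36+7 = 43
Expected project duration μ = 43 days. Critical path: B → E → G → I.

43 days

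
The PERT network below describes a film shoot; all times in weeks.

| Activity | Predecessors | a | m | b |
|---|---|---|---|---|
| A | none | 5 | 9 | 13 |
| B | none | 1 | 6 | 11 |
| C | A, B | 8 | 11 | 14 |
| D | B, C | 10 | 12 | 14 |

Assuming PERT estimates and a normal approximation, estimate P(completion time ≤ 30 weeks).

0.133

te_A = (5 + 4·9 + 13)/6 = 54/6 = 9; σ²_A = ((13−5)/6)² = 1.778
te_B = (1 + 4·6 + 11)/6 = 36/6 = 6; σ²_B = ((11−1)/6)² = 2.778
te_C = (8 + 4·11 + 14)/6 = 66/6 = 11; σ²_C = ((14−8)/6)² = 1.000
te_D = (10 + 4·12 + 14)/6 = 72/6 = 12; σ²_D = ((14−10)/6)² = 0.444

Forward pass:
ES_A = 0; EF_A = 9
ES_B = 0; EF_B = 6
ES_C = max(EF_A=9, EF_B=6) = 9; EF_C = 9+11 = 20
ES_D = max(EF_B=6, EF_C=20) = 20; EF_D = 20+12 = 32
Expected project duration μ = 32 weeks. Critical path: A → C → D.

Variance along critical path = 1.778 + 1.000 + 0.444 = 3.222; σ = √3.222 = 1.795 weeks.
Z = (30 − 32) / 1.795 = -1.114
P(T ≤ 30) = Φ(-1.114) ≈ 0.133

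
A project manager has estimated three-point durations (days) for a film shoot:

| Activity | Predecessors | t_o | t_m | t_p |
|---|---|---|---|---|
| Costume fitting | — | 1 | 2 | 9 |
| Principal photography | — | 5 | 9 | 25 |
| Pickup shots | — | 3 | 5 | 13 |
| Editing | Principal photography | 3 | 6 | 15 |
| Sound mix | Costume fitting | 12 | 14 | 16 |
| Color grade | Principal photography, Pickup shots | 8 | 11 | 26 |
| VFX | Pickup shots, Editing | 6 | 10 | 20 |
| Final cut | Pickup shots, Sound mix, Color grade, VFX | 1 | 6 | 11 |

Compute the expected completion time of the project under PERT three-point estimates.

35 days

te_Costume fitting = (1 + 4·2 + 9)/6 = 18/6 = 3
te_Principal photography = (5 + 4·9 + 25)/6 = 66/6 = 11
te_Pickup shots = (3 + 4·5 + 13)/6 = 36/6 = 6
te_Editing = (3 + 4·6 + 15)/6 = 42/6 = 7
te_Sound mix = (12 + 4·14 + 16)/6 = 84/6 = 14
te_Color grade = (8 + 4·11 + 26)/6 = 78/6 = 13
te_VFX = (6 + 4·10 + 20)/6 = 66/6 = 11
te_Final cut = (1 + 4·6 + 11)/6 = 36/6 = 6

Forward pass:
ES_Costume fitting = 0; EF_Costume fitting = 3
ES_Principal photography = 0; EF_Principal photography = 11
ES_Pickup shots = 0; EF_Pickup shots = 6
ES_Editing = 11; EF_Editing = 11+7 = 18
ES_Sound mix = 3; EF_Sound mix = 3+14 = 17
ES_Color grade = max(EF_Principal photography=11, EF_Pickup shots=6) = 11; EF_Color grade = 11+13 = 24
ES_VFX = max(EF_Pickup shots=6, EF_Editing=18) = 18; EF_VFX = 18+11 = 29
ES_Final cut = max(EF_Pickup shots=6, EF_Sound mix=17, EF_Color grade=24, EF_VFX=29) = 29; EF_Final cut = 29+6 = 35
Expected project duration μ = 35 days. Critical path: Principal photography → Editing → VFX → Final cut.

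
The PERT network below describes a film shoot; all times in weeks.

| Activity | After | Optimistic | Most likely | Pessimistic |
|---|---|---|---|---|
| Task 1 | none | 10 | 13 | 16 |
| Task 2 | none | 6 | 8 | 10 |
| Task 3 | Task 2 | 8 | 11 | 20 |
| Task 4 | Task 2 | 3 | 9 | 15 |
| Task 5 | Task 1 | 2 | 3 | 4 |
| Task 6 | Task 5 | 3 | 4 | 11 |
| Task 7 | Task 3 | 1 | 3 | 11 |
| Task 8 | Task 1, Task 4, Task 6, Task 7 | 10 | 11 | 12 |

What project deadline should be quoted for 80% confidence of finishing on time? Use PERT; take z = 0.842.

37.3 weeks

te_Task 1 = (10 + 4·13 + 16)/6 = 78/6 = 13; σ²_Task 1 = ((16−10)/6)² = 1.000
te_Task 2 = (6 + 4·8 + 10)/6 = 48/6 = 8; σ²_Task 2 = ((10−6)/6)² = 0.444
te_Task 3 = (8 + 4·11 + 20)/6 = 72/6 = 12; σ²_Task 3 = ((20−8)/6)² = 4.000
te_Task 4 = (3 + 4·9 + 15)/6 = 54/6 = 9; σ²_Task 4 = ((15−3)/6)² = 4.000
te_Task 5 = (2 + 4·3 + 4)/6 = 18/6 = 3; σ²_Task 5 = ((4−2)/6)² = 0.111
te_Task 6 = (3 + 4·4 + 11)/6 = 30/6 = 5; σ²_Task 6 = ((11−3)/6)² = 1.778
te_Task 7 = (1 + 4·3 + 11)/6 = 24/6 = 4; σ²_Task 7 = ((11−1)/6)² = 2.778
te_Task 8 = (10 + 4·11 + 12)/6 = 66/6 = 11; σ²_Task 8 = ((12−10)/6)² = 0.111

Forward pass:
ES_Task 1 = 0; EF_Task 1 = 13
ES_Task 2 = 0; EF_Task 2 = 8
ES_Task 3 = 8; EF_Task 3 = 8+12 = 20
ES_Task 4 = 8; EF_Task 4 = 8+9 = 17
ES_Task 5 = 13; EF_Task 5 = 13+3 = 16
ES_Task 6 = 16; EF_Task 6 = 16+5 = 21
ES_Task 7 = 20; EF_Task 7 = 20+4 = 24
ES_Task 8 = max(EF_Task 1=13, EF_Task 4=17, EF_Task 6=21, EF_Task 7=24) = 24; EF_Task 8 = 24+11 = 35
Expected project duration μ = 35 weeks. Critical path: Task 2 → Task 3 → Task 7 → Task 8.

Variance along critical path = 0.444 + 4.000 + 2.778 + 0.111 = 7.333; σ = 2.708 weeks.
D = μ + z·σ = 35 + 0.842·2.708 = 37.3 weeks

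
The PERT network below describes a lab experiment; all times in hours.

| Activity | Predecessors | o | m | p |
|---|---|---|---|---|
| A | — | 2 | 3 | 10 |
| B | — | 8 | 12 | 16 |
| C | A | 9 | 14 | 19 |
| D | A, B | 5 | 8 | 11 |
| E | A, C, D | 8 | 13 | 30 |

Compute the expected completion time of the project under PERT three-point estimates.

35 hours

te_A = (2 + 4·3 + 10)/6 = 24/6 = 4
te_B = (8 + 4·12 + 16)/6 = 72/6 = 12
te_C = (9 + 4·14 + 19)/6 = 84/6 = 14
te_D = (5 + 4·8 + 11)/6 = 48/6 = 8
te_E = (8 + 4·13 + 30)/6 = 90/6 = 15

Forward pass:
ES_A = 0; EF_A = 4
ES_B = 0; EF_B = 12
ES_C = 4; EF_C = 4+14 = 18
ES_D = max(EF_A=4, EF_B=12) = 12; EF_D = 12+8 = 20
ES_E = max(EF_A=4, EF_C=18, EF_D=20) = 20; EF_E = 20+15 = 35
Expected project duration μ = 35 hours. Critical path: B → D → E.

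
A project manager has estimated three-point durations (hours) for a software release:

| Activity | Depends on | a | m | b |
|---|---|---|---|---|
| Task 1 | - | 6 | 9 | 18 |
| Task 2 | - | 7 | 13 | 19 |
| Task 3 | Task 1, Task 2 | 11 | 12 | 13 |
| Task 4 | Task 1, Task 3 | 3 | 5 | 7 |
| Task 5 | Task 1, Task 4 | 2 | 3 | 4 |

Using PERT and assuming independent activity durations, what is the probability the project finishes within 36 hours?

te_Task 1 = (6 + 4·9 + 18)/6 = 60/6 = 10; σ²_Task 1 = ((18−6)/6)² = 4.000
te_Task 2 = (7 + 4·13 + 19)/6 = 78/6 = 13; σ²_Task 2 = ((19−7)/6)² = 4.000
te_Task 3 = (11 + 4·12 + 13)/6 = 72/6 = 12; σ²_Task 3 = ((13−11)/6)² = 0.111
te_Task 4 = (3 + 4·5 + 7)/6 = 30/6 = 5; σ²_Task 4 = ((7−3)/6)² = 0.444
te_Task 5 = (2 + 4·3 + 4)/6 = 18/6 = 3; σ²_Task 5 = ((4−2)/6)² = 0.111

Forward pass:
ES_Task 1 = 0; EF_Task 1 = 10
ES_Task 2 = 0; EF_Task 2 = 13
ES_Task 3 = max(EF_Task 1=10, EF_Task 2=13) = 13; EF_Task 3 = 13+12 = 25
ES_Task 4 = max(EF_Task 1=10, EF_Task 3=25) = 25; EF_Task 4 = 25+5 = 30
ES_Task 5 = max(EF_Task 1=10, EF_Task 4=30) = 30; EF_Task 5 = 30+3 = 33
Expected project duration μ = 33 hours. Critical path: Task 2 → Task 3 → Task 4 → Task 5.

Variance along critical path = 4.000 + 0.111 + 0.444 + 0.111 = 4.667; σ = √4.667 = 2.160 hours.
Z = (36 − 33) / 2.160 = 1.389
P(T ≤ 36) = Φ(1.389) ≈ 0.918

0.918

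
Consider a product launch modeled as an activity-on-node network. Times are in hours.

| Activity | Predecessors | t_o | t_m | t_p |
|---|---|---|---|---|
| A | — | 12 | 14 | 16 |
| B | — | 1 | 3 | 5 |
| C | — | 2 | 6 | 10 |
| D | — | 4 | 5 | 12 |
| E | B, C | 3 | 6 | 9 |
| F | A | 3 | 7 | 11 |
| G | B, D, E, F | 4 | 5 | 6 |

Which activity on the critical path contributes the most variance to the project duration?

te_A = (12 + 4·14 + 16)/6 = 84/6 = 14; σ²_A = ((16−12)/6)² = 0.444
te_B = (1 + 4·3 + 5)/6 = 18/6 = 3; σ²_B = ((5−1)/6)² = 0.444
te_C = (2 + 4·6 + 10)/6 = 36/6 = 6; σ²_C = ((10−2)/6)² = 1.778
te_D = (4 + 4·5 + 12)/6 = 36/6 = 6; σ²_D = ((12−4)/6)² = 1.778
te_E = (3 + 4·6 + 9)/6 = 36/6 = 6; σ²_E = ((9−3)/6)² = 1.000
te_F = (3 + 4·7 + 11)/6 = 42/6 = 7; σ²_F = ((11−3)/6)² = 1.778
te_G = (4 + 4·5 + 6)/6 = 30/6 = 5; σ²_G = ((6−4)/6)² = 0.111

Forward pass:
ES_A = 0; EF_A = 14
ES_B = 0; EF_B = 3
ES_C = 0; EF_C = 6
ES_D = 0; EF_D = 6
ES_E = max(EF_B=3, EF_C=6) = 6; EF_E = 6+6 = 12
ES_F = 14; EF_F = 14+7 = 21
ES_G = max(EF_B=3, EF_D=6, EF_E=12, EF_F=21) = 21; EF_G = 21+5 = 26
Expected project duration μ = 26 hours. Critical path: A → F → G.

Variances on critical path: σ²_A=0.444, σ²_F=1.778, σ²_G=0.111.
Largest is σ²_F = 1.778.

F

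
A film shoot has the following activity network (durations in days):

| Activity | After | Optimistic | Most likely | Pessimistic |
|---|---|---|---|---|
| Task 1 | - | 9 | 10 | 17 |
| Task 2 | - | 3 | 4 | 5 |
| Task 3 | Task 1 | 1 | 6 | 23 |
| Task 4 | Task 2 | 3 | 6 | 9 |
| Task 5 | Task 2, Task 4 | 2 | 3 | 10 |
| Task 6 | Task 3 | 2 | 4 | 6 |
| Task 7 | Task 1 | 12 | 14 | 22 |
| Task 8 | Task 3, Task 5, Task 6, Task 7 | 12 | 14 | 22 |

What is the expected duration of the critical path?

te_Task 1 = (9 + 4·10 + 17)/6 = 66/6 = 11
te_Task 2 = (3 + 4·4 + 5)/6 = 24/6 = 4
te_Task 3 = (1 + 4·6 + 23)/6 = 48/6 = 8
te_Task 4 = (3 + 4·6 + 9)/6 = 36/6 = 6
te_Task 5 = (2 + 4·3 + 10)/6 = 24/6 = 4
te_Task 6 = (2 + 4·4 + 6)/6 = 24/6 = 4
te_Task 7 = (12 + 4·14 + 22)/6 = 90/6 = 15
te_Task 8 = (12 + 4·14 + 22)/6 = 90/6 = 15

Forward pass:
ES_Task 1 = 0; EF_Task 1 = 11
ES_Task 2 = 0; EF_Task 2 = 4
ES_Task 3 = 11; EF_Task 3 = 11+8 = 19
ES_Task 4 = 4; EF_Task 4 = 4+6 = 10
ES_Task 5 = max(EF_Task 2=4, EF_Task 4=10) = 10; EF_Task 5 = 10+4 = 14
ES_Task 6 = 19; EF_Task 6 = 19+4 = 23
ES_Task 7 = 11; EF_Task 7 = 11+15 = 26
ES_Task 8 = max(EF_Task 3=19, EF_Task 5=14, EF_Task 6=23, EF_Task 7=26) = 26; EF_Task 8 = 26+15 = 41
Expected project duration μ = 41 days. Critical path: Task 1 → Task 7 → Task 8.

41 days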